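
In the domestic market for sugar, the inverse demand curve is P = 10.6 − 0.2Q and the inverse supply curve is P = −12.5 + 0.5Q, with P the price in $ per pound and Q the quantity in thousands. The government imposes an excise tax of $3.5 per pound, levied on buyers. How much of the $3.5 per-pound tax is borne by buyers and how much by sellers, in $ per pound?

Buyers bear $1 per pound; sellers bear $2.5 per pound.

Rewrite in direct form: Qd = 53 − 5P and Qs = 2P + 25.
Without the tax, 53 − 5P = 2P + 25 gives 7P = 28, so P* = $4 and Q* = 33.
With the tax collected from buyers, demand (in seller-price terms) shifts: Qd = 53 − 5(P + 3.5).
New equilibrium: buyers pay $5, sellers receive $1.5, Q = 28. (Wedge: Pb − Ps = 3.5.)
Burden on buyers: $1; on sellers: $2.5. (They sum to $3.5.)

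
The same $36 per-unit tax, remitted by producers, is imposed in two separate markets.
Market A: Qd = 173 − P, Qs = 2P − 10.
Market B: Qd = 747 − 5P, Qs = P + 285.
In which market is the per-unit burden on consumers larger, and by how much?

Market A, by $18.

Market A: pre-tax P* = $61, Q* = 112; post-tax Q = 88; per-unit burden on consumers = $24.
Market B: pre-tax P* = $77, Q* = 362; post-tax Q = 332; per-unit burden on consumers = $6.
Difference: $24 vs $6 → market A is larger by $18.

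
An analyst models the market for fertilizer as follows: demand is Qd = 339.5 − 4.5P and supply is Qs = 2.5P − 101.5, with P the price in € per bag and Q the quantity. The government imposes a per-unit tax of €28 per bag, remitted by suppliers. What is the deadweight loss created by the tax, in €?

Before the tax: set 339.5 − 4.5P = 2.5P − 101.5 → P* = €63, Q* = 56.
With the tax collected from suppliers, supply shifts: Qs = 2.5(P − 28) − 101.5.
Solving gives Q = 11 with buyers paying €73 and suppliers receiving €45 (the €28 wedge).
Quantity falls by |ΔQ| = |56 − 11| = 45.
DWL = ½ · t · |ΔQ| = ½ · 28 · 45 = €630.

Deadweight loss = €630.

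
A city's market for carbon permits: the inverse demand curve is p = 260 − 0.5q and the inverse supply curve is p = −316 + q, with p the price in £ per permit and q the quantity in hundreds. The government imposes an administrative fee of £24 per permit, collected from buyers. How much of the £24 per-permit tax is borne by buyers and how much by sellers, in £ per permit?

Rewrite in direct form: qd = 520 − 2p and qs = p + 316.
Before the tax: set 520 − 2p = p + 316 → p* = £68, q* = 384.
With the tax collected from buyers, demand (in seller-price terms) shifts: qd = 520 − 2(p + 24).
Solving gives q = 368 with buyers paying £76 and sellers receiving £52 (the £24 wedge).
Burden on buyers: £8; on sellers: £16. (They sum to £24.)
The less price-elastic side of the market bears the larger share of a per-unit tax.

Buyers bear £8 per permit; sellers bear £16 per permit.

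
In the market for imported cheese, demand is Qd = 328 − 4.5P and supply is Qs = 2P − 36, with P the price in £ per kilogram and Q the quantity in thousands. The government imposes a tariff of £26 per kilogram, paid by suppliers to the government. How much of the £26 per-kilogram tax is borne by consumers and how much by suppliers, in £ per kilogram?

Consumers bear £8 per kilogram; suppliers bear £18 per kilogram.

Without the tax, 328 − 4.5P = 2P − 36 gives 6.5P = 364, so P* = £56 and Q* = 76.
With the tax collected from suppliers, supply shifts: Qs = 2(P − 26) − 36.
New equilibrium: consumers pay £64, suppliers receive £38, Q = 40. (Wedge: Pb − Ps = 26.)
Burden on consumers: £8; on suppliers: £18. (They sum to £26.)
The less price-elastic side of the market bears the larger share of a per-unit tax.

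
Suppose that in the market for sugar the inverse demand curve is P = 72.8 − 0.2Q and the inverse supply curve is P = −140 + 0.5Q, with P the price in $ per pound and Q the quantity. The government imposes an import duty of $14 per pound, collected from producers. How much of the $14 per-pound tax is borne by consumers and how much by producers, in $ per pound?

Consumers bear $4 per pound; producers bear $10 per pound.

Inverting to Q(P) form: Qd = 364 − 5P; Qs = 2P + 280.
Before the tax: set 364 − 5P = 2P + 280 → P* = $12, Q* = 304.
With the tax collected from producers, supply shifts: Qs = 2(P − 14) + 280.
New equilibrium: consumers pay $16, producers receive $2, Q = 284. (Wedge: Pb − Ps = 14.)
Burden on consumers: $4; on producers: $10. (They sum to $14.)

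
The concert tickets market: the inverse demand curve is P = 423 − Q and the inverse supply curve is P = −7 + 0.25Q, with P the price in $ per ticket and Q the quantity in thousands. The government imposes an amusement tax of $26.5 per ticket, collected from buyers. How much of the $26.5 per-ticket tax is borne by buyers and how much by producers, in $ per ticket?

Buyers bear $21.2 per ticket; producers bear $5.3 per ticket.

Rewrite in direct form: Qd = 423 − P and Qs = 4P + 28.
Before the tax: set 423 − P = 4P + 28 → P* = $79, Q* = 344.
With the tax collected from buyers, demand (in seller-price terms) shifts: Qd = 423 − (P + 26.5).
New equilibrium: buyers pay $100.2, producers receive $73.7, Q = 322.8. (Wedge: Pb − Ps = 26.5.)
Burden on buyers: $21.2; on producers: $5.3. (They sum to $26.5.)
The less price-elastic side of the market bears the larger share of a per-unit tax.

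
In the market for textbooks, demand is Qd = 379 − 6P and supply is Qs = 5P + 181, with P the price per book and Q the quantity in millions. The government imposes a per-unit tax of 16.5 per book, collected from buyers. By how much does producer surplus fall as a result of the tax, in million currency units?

Producer surplus falls by 2236.5 million.

Without the tax, 379 − 6P = 5P + 181 gives 11P = 198, so P* = 18 and Q* = 271.
With the tax collected from buyers, demand (in seller-price terms) shifts: Qd = 379 − 6(P + 16.5).
Solving gives Q = 226 with buyers paying 25.5 and suppliers receiving 9 (the 16.5 wedge).
ΔPS is the trapezoid between Q = 226 and Q = 271 of height 9: ½ · (271 + 226) · 9 = 2236.5.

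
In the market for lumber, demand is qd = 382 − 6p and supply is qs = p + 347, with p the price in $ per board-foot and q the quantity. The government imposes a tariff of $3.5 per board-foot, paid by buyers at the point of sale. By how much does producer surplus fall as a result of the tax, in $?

Producer surplus falls by $1051.5.

Without the tax, 382 − 6p = p + 347 gives 7p = 35, so p* = $5 and q* = 352.
With the tax collected from buyers, demand (in seller-price terms) shifts: qd = 382 − 6(p + 3.5).
Solving gives q = 349 with buyers paying $5.5 and sellers receiving $2 (the $3.5 wedge).
ΔPS is the trapezoid between Q = 349 and Q = 352 of height $3: ½ · (352 + 349) · 3 = $1051.5.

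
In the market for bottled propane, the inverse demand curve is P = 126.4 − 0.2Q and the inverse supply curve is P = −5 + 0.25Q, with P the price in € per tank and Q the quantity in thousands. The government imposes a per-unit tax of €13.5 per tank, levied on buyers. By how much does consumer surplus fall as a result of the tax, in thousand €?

Consumer surplus falls by €1662 thousand.

Inverting to Q(P) form: Qd = 632 − 5P; Qs = 4P + 20.
Without the tax, 632 − 5P = 4P + 20 gives 9P = 612, so P* = €68 and Q* = 292.
With the tax collected from buyers, demand (in seller-price terms) shifts: Qd = 632 − 5(P + 13.5).
Solving gives Q = 262 with buyers paying €74 and suppliers receiving €60.5 (the €13.5 wedge).
ΔCS is the trapezoid between Q = 262 and Q = 292 of height €6: ½ · (292 + 262) · 6 = €1662.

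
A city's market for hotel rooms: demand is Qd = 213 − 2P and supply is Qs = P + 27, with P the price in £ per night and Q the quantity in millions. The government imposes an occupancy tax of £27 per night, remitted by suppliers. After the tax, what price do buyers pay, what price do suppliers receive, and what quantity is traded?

Buyers pay £71; suppliers receive £44; quantity = 71.

Before the tax: set 213 − 2P = P + 27 → P* = £62, Q* = 89.
With the tax collected from suppliers, supply shifts: Qs = (P − 27) + 27.
Solving gives Q = 71 with buyers paying £71 and suppliers receiving £44 (the £27 wedge).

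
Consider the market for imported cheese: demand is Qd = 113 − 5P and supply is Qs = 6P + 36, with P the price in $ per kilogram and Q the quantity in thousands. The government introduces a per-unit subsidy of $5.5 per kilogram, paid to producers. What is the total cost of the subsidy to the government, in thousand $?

Government outlay = $511.5 thousand.

Without the subsidy, 113 − 5P = 6P + 36 gives 11P = 77, so P* = $7 and Q* = 78.
With a per-unit subsidy paid to producers, each receives P + 5.5 per unit sold, so supply becomes Qs = 6(P + 5.5) + 36.
New equilibrium: buyers pay $4, producers receive $9.5, Q = 93. (Wedge: Pb − Ps = −5.5.)
Outlay = t · Q = 5.5 · 93 = $511.5.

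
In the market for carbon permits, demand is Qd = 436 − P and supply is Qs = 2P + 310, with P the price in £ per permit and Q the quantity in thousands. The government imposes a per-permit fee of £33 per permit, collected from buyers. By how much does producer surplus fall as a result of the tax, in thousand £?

Producer surplus falls by £4213 thousand.

Before the tax: set 436 − P = 2P + 310 → P* = £42, Q* = 394.
With the tax collected from buyers, demand (in seller-price terms) shifts: Qd = 436 − (P + 33).
New equilibrium: buyers pay £64, suppliers receive £31, Q = 372. (Wedge: Pb − Ps = 33.)
ΔPS is the trapezoid between Q = 372 and Q = 394 of height £11: ½ · (394 + 372) · 11 = £4213.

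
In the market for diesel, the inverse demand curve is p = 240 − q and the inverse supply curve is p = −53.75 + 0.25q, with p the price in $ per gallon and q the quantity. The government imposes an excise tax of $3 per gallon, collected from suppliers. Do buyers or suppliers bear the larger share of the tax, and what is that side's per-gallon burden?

Inverting to q(p) form: qd = 240 − p; qs = 4p + 215.
Before the tax: set 240 − p = 4p + 215 → p* = $5, q* = 235.
With the tax collected from suppliers, supply shifts: qs = 4(p − 3) + 215.
New equilibrium: buyers pay $7.4, suppliers receive $4.4, q = 232.6. (Wedge: pb − ps = 3.)
Per-gallon burden: buyers $2.4, suppliers $0.6.
Buyers take the larger share because demand is less price-elastic here (demand slope 1 vs supply slope 4).
The less price-elastic side of the market bears the larger share of a per-unit tax.

Buyers bear the larger share: $2.4 per gallon.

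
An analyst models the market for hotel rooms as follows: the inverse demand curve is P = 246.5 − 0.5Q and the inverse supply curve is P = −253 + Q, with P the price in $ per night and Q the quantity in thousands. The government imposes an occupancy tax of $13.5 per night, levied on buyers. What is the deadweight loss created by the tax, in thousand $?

Rewrite in direct form: Qd = 493 − 2P and Qs = P + 253.
Without the tax, 493 − 2P = P + 253 gives 3P = 240, so P* = $80 and Q* = 333.
With the tax collected from buyers, demand (in seller-price terms) shifts: Qd = 493 − 2(P + 13.5).
New equilibrium: buyers pay $84.5, producers receive $71, Q = 324. (Wedge: Pb − Ps = 13.5.)
Quantity falls by |ΔQ| = |333 − 324| = 9.
DWL = ½ · t · |ΔQ| = ½ · 13.5 · 9 = $60.75.

Deadweight loss = $60.75 thousand.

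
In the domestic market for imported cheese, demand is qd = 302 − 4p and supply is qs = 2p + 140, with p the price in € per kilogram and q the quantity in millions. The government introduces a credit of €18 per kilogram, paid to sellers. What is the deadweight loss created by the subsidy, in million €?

Deadweight loss = €216 million.

Without the subsidy, 302 − 4p = 2p + 140 gives 6p = 162, so p* = €27 and q* = 194.
With a per-unit subsidy paid to sellers, each receives p + 18 per unit sold, so supply becomes qs = 2(p + 18) + 140.
New equilibrium: buyers pay €21, sellers receive €39, q = 218. (Wedge: pb − ps = −18.)
Quantity rises by |ΔQ| = |194 − 218| = 24.
DWL = ½ · t · |ΔQ| = ½ · 18 · 24 = €216.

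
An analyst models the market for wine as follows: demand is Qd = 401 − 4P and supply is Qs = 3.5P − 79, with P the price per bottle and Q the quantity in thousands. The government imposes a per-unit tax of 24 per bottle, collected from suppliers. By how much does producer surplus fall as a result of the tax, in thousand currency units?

Producer surplus falls by 1569.28 thousand.

Before the tax: set 401 − 4P = 3.5P − 79 → P* = 64, Q* = 145.
With the tax collected from suppliers, supply shifts: Qs = 3.5(P − 24) − 79.
New equilibrium: buyers pay 75.2, suppliers receive 51.2, Q = 100.2. (Wedge: Pb − Ps = 24.)
ΔPS is the trapezoid between Q = 100.2 and Q = 145 of height 12.8: ½ · (145 + 100.2) · 12.8 = 1569.28.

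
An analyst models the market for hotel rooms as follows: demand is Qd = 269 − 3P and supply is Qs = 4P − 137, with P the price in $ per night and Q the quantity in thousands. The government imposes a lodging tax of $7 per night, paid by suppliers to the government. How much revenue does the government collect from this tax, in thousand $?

Without the tax, 269 − 3P = 4P − 137 gives 7P = 406, so P* = $58 and Q* = 95.
With the tax collected from suppliers, supply shifts: Qs = 4(P − 7) − 137.
New equilibrium: consumers pay $62, suppliers receive $55, Q = 83. (Wedge: Pb − Ps = 7.)
Revenue = t · Q = 7 · 83 = $581.

Tax revenue = $581 thousand.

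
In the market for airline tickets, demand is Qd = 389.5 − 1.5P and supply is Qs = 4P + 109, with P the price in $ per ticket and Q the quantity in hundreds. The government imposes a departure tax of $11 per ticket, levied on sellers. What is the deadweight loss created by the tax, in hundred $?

Deadweight loss = $66 hundred.

Before the tax: set 389.5 − 1.5P = 4P + 109 → P* = $51, Q* = 313.
With the tax collected from sellers, supply shifts: Qs = 4(P − 11) + 109.
New equilibrium: buyers pay $59, sellers receive $48, Q = 301. (Wedge: Pb − Ps = 11.)
Quantity falls by |ΔQ| = |313 − 301| = 12.
DWL = ½ · t · |ΔQ| = ½ · 11 · 12 = $66.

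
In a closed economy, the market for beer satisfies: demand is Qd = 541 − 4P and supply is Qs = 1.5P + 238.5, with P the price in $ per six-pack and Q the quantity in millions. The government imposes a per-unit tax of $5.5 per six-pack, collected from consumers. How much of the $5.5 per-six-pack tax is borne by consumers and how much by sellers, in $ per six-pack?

Without the tax, 541 − 4P = 1.5P + 238.5 gives 5.5P = 302.5, so P* = $55 and Q* = 321.
With the tax collected from consumers, demand (in seller-price terms) shifts: Qd = 541 − 4(P + 5.5).
New equilibrium: consumers pay $56.5, sellers receive $51, Q = 315. (Wedge: Pb − Ps = 5.5.)
Burden on consumers: $1.5; on sellers: $4. (They sum to $5.5.)
The less price-elastic side of the market bears the larger share of a per-unit tax.

Consumers bear $1.5 per six-pack; sellers bear $4 per six-pack.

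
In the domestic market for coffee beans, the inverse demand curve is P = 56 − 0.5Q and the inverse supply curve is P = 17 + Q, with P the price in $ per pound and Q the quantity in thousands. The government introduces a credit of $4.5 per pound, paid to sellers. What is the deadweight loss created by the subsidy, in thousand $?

Deadweight loss = $6.75 thousand.

Rewrite in direct form: Qd = 112 − 2P and Qs = P − 17.
Without the subsidy, 112 − 2P = P − 17 gives 3P = 129, so P* = $43 and Q* = 26.
With a per-unit subsidy paid to sellers, each receives P + 4.5 per unit sold, so supply becomes Qs = (P + 4.5) − 17.
New equilibrium: buyers pay $41.5, sellers receive $46, Q = 29. (Wedge: Pb − Ps = −4.5.)
Quantity rises by |ΔQ| = |26 − 29| = 3.
DWL = ½ · t · |ΔQ| = ½ · 4.5 · 3 = $6.75.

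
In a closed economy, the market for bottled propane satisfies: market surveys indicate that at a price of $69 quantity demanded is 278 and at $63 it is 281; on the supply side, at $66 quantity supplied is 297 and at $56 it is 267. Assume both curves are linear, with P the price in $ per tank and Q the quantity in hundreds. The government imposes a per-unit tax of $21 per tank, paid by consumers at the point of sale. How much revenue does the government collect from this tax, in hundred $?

Tax revenue = $5733 hundred.

Demand slope: (281 − 278)/(63 − 69) = -0.5, so Qd = 312.5 − 0.5P.
Supply slope: (267 − 297)/(56 − 66) = 3, so Qs = 3P + 99.
Without the tax, 312.5 − 0.5P = 3P + 99 gives 3.5P = 213.5, so P* = $61 and Q* = 282.
With the tax collected from consumers, demand (in seller-price terms) shifts: Qd = 312.5 − 0.5(P + 21).
New equilibrium: consumers pay $79, sellers receive $58, Q = 273. (Wedge: Pb − Ps = 21.)
Revenue = t · Q = 21 · 273 = $5733.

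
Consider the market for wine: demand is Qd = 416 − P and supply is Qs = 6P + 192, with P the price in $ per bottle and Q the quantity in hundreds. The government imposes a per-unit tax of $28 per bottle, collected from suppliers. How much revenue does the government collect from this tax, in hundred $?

Tax revenue = $10080 hundred.

Without the tax, 416 − P = 6P + 192 gives 7P = 224, so P* = $32 and Q* = 384.
With the tax collected from suppliers, supply shifts: Qs = 6(P − 28) + 192.
Solving gives Q = 360 with buyers paying $56 and suppliers receiving $28 (the $28 wedge).
Revenue = t · Q = 28 · 360 = $10080.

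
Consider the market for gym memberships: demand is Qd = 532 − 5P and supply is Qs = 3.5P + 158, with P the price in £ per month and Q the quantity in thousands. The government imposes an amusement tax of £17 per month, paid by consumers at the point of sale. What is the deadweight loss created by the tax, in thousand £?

Deadweight loss = £297.5 thousand.

Without the tax, 532 − 5P = 3.5P + 158 gives 8.5P = 374, so P* = £44 and Q* = 312.
With the tax collected from consumers, demand (in seller-price terms) shifts: Qd = 532 − 5(P + 17).
Solving gives Q = 277 with consumers paying £51 and suppliers receiving £34 (the £17 wedge).
Quantity falls by |ΔQ| = |312 − 277| = 35.
DWL = ½ · t · |ΔQ| = ½ · 17 · 35 = £297.5.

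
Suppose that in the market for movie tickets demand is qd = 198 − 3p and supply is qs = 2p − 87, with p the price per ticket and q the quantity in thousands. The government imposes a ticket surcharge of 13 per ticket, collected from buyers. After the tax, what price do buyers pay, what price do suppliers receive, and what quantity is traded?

Without the tax, 198 − 3p = 2p − 87 gives 5p = 285, so p* = 57 and q* = 27.
With the tax collected from buyers, demand (in seller-price terms) shifts: qd = 198 − 3(p + 13).
Solving gives q = 11.4 with buyers paying 62.2 and suppliers receiving 49.2 (the 13 wedge).
The less price-elastic side of the market bears the larger share of a per-unit tax.

Buyers pay 62.2; suppliers receive 49.2; quantity = 11.4.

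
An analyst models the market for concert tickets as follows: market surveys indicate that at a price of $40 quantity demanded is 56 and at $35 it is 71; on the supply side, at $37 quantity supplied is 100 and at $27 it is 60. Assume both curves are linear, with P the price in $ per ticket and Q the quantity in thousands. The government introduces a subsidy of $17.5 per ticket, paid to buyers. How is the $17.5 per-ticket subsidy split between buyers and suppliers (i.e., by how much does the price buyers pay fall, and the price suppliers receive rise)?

Demand slope: (71 − 56)/(35 − 40) = -3, so Qd = 176 − 3P.
Supply slope: (60 − 100)/(27 − 37) = 4, so Qs = 4P − 48.
Before the subsidy: set 176 − 3P = 4P − 48 → P* = $32, Q* = 80.
With a per-unit subsidy paid to buyers, each effectively pays P − 17.5, so demand becomes Qd = 176 − 3(P − 17.5).
New equilibrium: buyers pay $22, suppliers receive $39.5, Q = 110. (Wedge: Pb − Ps = −17.5.)
Gain to buyers: $10; to suppliers: $7.5. (They sum to $17.5.)

Buyers gain $10 per ticket; suppliers gain $7.5 per ticket.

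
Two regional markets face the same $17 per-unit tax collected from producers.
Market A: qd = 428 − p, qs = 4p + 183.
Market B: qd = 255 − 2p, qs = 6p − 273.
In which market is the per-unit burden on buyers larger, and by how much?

Market A: pre-tax p* = $49, q* = 379; post-tax q = 365.4; per-unit burden on buyers = $13.6.
Market B: pre-tax p* = $66, q* = 123; post-tax q = 97.5; per-unit burden on buyers = $12.75.
Difference: $13.6 vs $12.75 → market A is larger by $0.85.

Market A, by $0.85.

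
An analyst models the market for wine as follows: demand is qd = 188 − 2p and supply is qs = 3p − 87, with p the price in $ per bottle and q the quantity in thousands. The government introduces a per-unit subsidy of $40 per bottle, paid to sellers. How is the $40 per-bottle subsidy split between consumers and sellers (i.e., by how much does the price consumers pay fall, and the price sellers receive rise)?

Without the subsidy, 188 − 2p = 3p − 87 gives 5p = 275, so p* = $55 and q* = 78.
With a per-unit subsidy paid to sellers, each receives p + 40 per unit sold, so supply becomes qs = 3(p + 40) − 87.
New equilibrium: consumers pay $31, sellers receive $71, q = 126. (Wedge: pb − ps = −40.)
Gain to consumers: $24; to sellers: $16. (They sum to $40.)

Consumers gain $24 per bottle; sellers gain $16 per bottle.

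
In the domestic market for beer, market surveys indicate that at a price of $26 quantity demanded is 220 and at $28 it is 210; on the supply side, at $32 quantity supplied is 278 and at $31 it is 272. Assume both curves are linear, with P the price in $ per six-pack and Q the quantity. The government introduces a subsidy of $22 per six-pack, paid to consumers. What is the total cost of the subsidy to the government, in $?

Government outlay = $6380.

Demand slope: (210 − 220)/(28 − 26) = -5, so Qd = 350 − 5P.
Supply slope: (272 − 278)/(31 − 32) = 6, so Qs = 6P + 86.
Without the subsidy, 350 − 5P = 6P + 86 gives 11P = 264, so P* = $24 and Q* = 230.
With a per-unit subsidy paid to consumers, each effectively pays P − 22, so demand becomes Qd = 350 − 5(P − 22).
Solving gives Q = 290 with consumers paying $12 and producers receiving $34 (the $22 wedge).
Outlay = t · Q = 22 · 290 = $6380.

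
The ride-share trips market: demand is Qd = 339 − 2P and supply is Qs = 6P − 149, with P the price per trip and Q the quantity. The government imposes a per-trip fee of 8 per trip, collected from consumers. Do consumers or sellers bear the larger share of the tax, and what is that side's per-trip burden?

Without the tax, 339 − 2P = 6P − 149 gives 8P = 488, so P* = 61 and Q* = 217.
With the tax collected from consumers, demand (in seller-price terms) shifts: Qd = 339 − 2(P + 8).
New equilibrium: consumers pay 67, sellers receive 59, Q = 205. (Wedge: Pb − Ps = 8.)
Per-trip burden: consumers 6, sellers 2.
Consumers take the larger share because demand is less price-elastic here (demand slope 2 vs supply slope 6).

Consumers bear the larger share: 6 per trip.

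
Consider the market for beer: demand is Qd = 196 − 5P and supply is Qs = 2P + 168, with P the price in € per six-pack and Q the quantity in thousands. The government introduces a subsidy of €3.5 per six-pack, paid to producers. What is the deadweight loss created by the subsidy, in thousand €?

Deadweight loss = €8.75 thousand.

Without the subsidy, 196 − 5P = 2P + 168 gives 7P = 28, so P* = €4 and Q* = 176.
With a per-unit subsidy paid to producers, each receives P + 3.5 per unit sold, so supply becomes Qs = 2(P + 3.5) + 168.
New equilibrium: consumers pay €3, producers receive €6.5, Q = 181. (Wedge: Pb − Ps = −3.5.)
Quantity rises by |ΔQ| = |176 − 181| = 5.
DWL = ½ · t · |ΔQ| = ½ · 3.5 · 5 = €8.75.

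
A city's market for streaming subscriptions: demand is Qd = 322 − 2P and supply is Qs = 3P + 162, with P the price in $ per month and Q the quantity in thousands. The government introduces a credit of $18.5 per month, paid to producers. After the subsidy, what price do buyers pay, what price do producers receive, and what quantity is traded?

Before the subsidy: set 322 − 2P = 3P + 162 → P* = $32, Q* = 258.
With a per-unit subsidy paid to producers, each receives P + 18.5 per unit sold, so supply becomes Qs = 3(P + 18.5) + 162.
Solving gives Q = 280.2 with buyers paying $20.9 and producers receiving $39.4 (the $18.5 wedge).

Buyers pay $20.9; producers receive $39.4; quantity = 280.2.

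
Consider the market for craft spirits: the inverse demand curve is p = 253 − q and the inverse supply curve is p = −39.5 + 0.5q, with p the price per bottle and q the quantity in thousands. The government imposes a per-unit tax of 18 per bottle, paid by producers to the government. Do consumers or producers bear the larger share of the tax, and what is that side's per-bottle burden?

Inverting to q(p) form: qd = 253 − p; qs = 2p + 79.
Without the tax, 253 − p = 2p + 79 gives 3p = 174, so p* = 58 and q* = 195.
With the tax collected from producers, supply shifts: qs = 2(p − 18) + 79.
Solving gives q = 183 with consumers paying 70 and producers receiving 52 (the 18 wedge).
Per-bottle burden: consumers 12, producers 6.
Consumers take the larger share because demand is less price-elastic here (demand slope 1 vs supply slope 2).
The less price-elastic side of the market bears the larger share of a per-unit tax.

Consumers bear the larger share: 12 per bottle.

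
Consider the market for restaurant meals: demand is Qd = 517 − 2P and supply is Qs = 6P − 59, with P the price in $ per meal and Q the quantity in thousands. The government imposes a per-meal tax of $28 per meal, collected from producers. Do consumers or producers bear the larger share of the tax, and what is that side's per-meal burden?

Consumers bear the larger share: $21 per meal.

Before the tax: set 517 − 2P = 6P − 59 → P* = $72, Q* = 373.
With the tax collected from producers, supply shifts: Qs = 6(P − 28) − 59.
New equilibrium: consumers pay $93, producers receive $65, Q = 331. (Wedge: Pb − Ps = 28.)
Per-meal burden: consumers $21, producers $7.
Consumers take the larger share because demand is less price-elastic here (demand slope 2 vs supply slope 6).
The less price-elastic side of the market bears the larger share of a per-unit tax.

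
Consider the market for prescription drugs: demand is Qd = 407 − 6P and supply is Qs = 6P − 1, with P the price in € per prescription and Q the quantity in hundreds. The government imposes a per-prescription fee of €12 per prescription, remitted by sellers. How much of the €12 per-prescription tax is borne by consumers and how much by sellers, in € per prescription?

Consumers bear €6 per prescription; sellers bear €6 per prescription.

Before the tax: set 407 − 6P = 6P − 1 → P* = €34, Q* = 203.
With the tax collected from sellers, supply shifts: Qs = 6(P − 12) − 1.
Solving gives Q = 167 with consumers paying €40 and sellers receiving €28 (the €12 wedge).
Burden on consumers: €6; on sellers: €6. (They sum to €12.)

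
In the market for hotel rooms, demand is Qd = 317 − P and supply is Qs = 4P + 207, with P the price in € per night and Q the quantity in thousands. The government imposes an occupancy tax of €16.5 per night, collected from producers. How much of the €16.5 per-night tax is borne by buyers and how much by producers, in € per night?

Before the tax: set 317 − P = 4P + 207 → P* = €22, Q* = 295.
With the tax collected from producers, supply shifts: Qs = 4(P − 16.5) + 207.
Solving gives Q = 281.8 with buyers paying €35.2 and producers receiving €18.7 (the €16.5 wedge).
Burden on buyers: €13.2; on producers: €3.3. (They sum to €16.5.)

Buyers bear €13.2 per night; producers bear €3.3 per night.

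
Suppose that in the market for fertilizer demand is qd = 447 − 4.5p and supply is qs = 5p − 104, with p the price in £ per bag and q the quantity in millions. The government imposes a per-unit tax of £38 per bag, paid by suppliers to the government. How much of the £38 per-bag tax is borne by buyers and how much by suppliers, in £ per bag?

Buyers bear £20 per bag; suppliers bear £18 per bag.

Before the tax: set 447 − 4.5p = 5p − 104 → p* = £58, q* = 186.
With the tax collected from suppliers, supply shifts: qs = 5(p − 38) − 104.
New equilibrium: buyers pay £78, suppliers receive £40, q = 96. (Wedge: pb − ps = 38.)
Burden on buyers: £20; on suppliers: £18. (They sum to £38.)
The less price-elastic side of the market bears the larger share of a per-unit tax.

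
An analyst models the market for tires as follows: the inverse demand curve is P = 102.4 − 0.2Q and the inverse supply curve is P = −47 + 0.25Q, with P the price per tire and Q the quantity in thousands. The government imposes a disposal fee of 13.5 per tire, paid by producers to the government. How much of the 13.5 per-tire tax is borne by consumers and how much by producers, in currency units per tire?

Consumers bear 6 per tire; producers bear 7.5 per tire.

Rewrite in direct form: Qd = 512 − 5P and Qs = 4P + 188.
Before the tax: set 512 − 5P = 4P + 188 → P* = 36, Q* = 332.
With the tax collected from producers, supply shifts: Qs = 4(P − 13.5) + 188.
Solving gives Q = 302 with consumers paying 42 and producers receiving 28.5 (the 13.5 wedge).
Burden on consumers: 6; on producers: 7.5. (They sum to 13.5.)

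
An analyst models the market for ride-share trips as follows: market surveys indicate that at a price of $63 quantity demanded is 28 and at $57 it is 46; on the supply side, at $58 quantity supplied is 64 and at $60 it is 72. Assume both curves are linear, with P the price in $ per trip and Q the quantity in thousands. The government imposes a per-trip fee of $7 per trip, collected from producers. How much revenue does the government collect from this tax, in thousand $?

Demand slope: (46 − 28)/(57 − 63) = -3, so Qd = 217 − 3P.
Supply slope: (72 − 64)/(60 − 58) = 4, so Qs = 4P − 168.
Before the tax: set 217 − 3P = 4P − 168 → P* = $55, Q* = 52.
With the tax collected from producers, supply shifts: Qs = 4(P − 7) − 168.
Solving gives Q = 40 with buyers paying $59 and producers receiving $52 (the $7 wedge).
Revenue = t · Q = 7 · 40 = $280.

Tax revenue = $280 thousand.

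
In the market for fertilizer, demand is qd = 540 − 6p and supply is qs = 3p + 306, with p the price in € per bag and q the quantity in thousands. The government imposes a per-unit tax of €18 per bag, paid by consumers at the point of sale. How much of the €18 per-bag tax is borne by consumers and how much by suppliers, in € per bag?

Without the tax, 540 − 6p = 3p + 306 gives 9p = 234, so p* = €26 and q* = 384.
With the tax collected from consumers, demand (in seller-price terms) shifts: qd = 540 − 6(p + 18).
Solving gives q = 348 with consumers paying €32 and suppliers receiving €14 (the €18 wedge).
Burden on consumers: €6; on suppliers: €12. (They sum to €18.)
The less price-elastic side of the market bears the larger share of a per-unit tax.

Consumers bear €6 per bag; suppliers bear €12 per bag.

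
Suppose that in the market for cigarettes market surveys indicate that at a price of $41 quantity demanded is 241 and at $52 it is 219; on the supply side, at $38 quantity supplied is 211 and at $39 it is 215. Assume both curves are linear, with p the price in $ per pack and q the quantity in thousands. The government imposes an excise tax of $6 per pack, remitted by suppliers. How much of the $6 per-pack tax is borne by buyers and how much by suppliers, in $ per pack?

Demand slope: (219 − 241)/(52 − 41) = -2, so qd = 323 − 2p.
Supply slope: (215 − 211)/(39 − 38) = 4, so qs = 4p + 59.
Before the tax: set 323 − 2p = 4p + 59 → p* = $44, q* = 235.
With the tax collected from suppliers, supply shifts: qs = 4(p − 6) + 59.
Solving gives q = 227 with buyers paying $48 and suppliers receiving $42 (the $6 wedge).
Burden on buyers: $4; on suppliers: $2. (They sum to $6.)
The less price-elastic side of the market bears the larger share of a per-unit tax.

Buyers bear $4 per pack; suppliers bear $2 per pack.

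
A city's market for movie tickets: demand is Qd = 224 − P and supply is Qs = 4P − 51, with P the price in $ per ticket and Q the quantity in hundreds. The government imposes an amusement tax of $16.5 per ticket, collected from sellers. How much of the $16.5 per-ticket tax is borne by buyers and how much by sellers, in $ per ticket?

Without the tax, 224 − P = 4P − 51 gives 5P = 275, so P* = $55 and Q* = 169.
With the tax collected from sellers, supply shifts: Qs = 4(P − 16.5) − 51.
New equilibrium: buyers pay $68.2, sellers receive $51.7, Q = 155.8. (Wedge: Pb − Ps = 16.5.)
Burden on buyers: $13.2; on sellers: $3.3. (They sum to $16.5.)

Buyers bear $13.2 per ticket; sellers bear $3.3 per ticket.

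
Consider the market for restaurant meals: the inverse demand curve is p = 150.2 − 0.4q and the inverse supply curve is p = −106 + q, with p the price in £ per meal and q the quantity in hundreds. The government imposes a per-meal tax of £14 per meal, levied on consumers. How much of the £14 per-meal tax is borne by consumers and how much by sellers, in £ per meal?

Consumers bear £4 per meal; sellers bear £10 per meal.

Inverting to q(p) form: qd = 375.5 − 2.5p; qs = p + 106.
Before the tax: set 375.5 − 2.5p = p + 106 → p* = £77, q* = 183.
With the tax collected from consumers, demand (in seller-price terms) shifts: qd = 375.5 − 2.5(p + 14).
Solving gives q = 173 with consumers paying £81 and sellers receiving £67 (the £14 wedge).
Burden on consumers: £4; on sellers: £10. (They sum to £14.)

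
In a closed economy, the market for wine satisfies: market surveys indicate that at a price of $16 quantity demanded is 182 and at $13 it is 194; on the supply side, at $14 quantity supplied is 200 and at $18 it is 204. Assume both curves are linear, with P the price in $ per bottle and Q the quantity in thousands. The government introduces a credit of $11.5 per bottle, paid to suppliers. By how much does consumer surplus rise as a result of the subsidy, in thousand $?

Demand slope: (194 − 182)/(13 − 16) = -4, so Qd = 246 − 4P.
Supply slope: (204 − 200)/(18 − 14) = 1, so Qs = P + 186.
Without the subsidy, 246 − 4P = P + 186 gives 5P = 60, so P* = $12 and Q* = 198.
With a per-unit subsidy paid to suppliers, each receives P + 11.5 per unit sold, so supply becomes Qs = (P + 11.5) + 186.
Solving gives Q = 207.2 with buyers paying $9.7 and suppliers receiving $21.2 (the $11.5 wedge).
ΔCS is the trapezoid between Q = 207.2 and Q = 198 of height $2.3: ½ · (198 + 207.2) · 2.3 = $465.98.

Consumer surplus rises by $465.98 thousand.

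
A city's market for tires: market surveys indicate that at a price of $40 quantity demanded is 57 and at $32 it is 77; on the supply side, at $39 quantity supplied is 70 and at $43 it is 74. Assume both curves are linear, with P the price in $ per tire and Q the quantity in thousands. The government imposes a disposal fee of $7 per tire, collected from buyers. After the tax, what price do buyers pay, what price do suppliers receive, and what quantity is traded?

Demand slope: (77 − 57)/(32 − 40) = -2.5, so Qd = 157 − 2.5P.
Supply slope: (74 − 70)/(43 − 39) = 1, so Qs = P + 31.
Before the tax: set 157 − 2.5P = P + 31 → P* = $36, Q* = 67.
With the tax collected from buyers, demand (in seller-price terms) shifts: Qd = 157 − 2.5(P + 7).
Solving gives Q = 62 with buyers paying $38 and suppliers receiving $31 (the $7 wedge).

Buyers pay $38; suppliers receive $31; quantity = 62.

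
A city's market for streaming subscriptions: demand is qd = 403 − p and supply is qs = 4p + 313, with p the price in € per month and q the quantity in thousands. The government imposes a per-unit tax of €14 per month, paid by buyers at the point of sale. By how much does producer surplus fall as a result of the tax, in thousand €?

Producer surplus falls by €1062.32 thousand.

Without the tax, 403 − p = 4p + 313 gives 5p = 90, so p* = €18 and q* = 385.
With the tax collected from buyers, demand (in seller-price terms) shifts: qd = 403 − (p + 14).
Solving gives q = 373.8 with buyers paying €29.2 and producers receiving €15.2 (the €14 wedge).
ΔPS is the trapezoid between Q = 373.8 and Q = 385 of height €2.8: ½ · (385 + 373.8) · 2.8 = €1062.32.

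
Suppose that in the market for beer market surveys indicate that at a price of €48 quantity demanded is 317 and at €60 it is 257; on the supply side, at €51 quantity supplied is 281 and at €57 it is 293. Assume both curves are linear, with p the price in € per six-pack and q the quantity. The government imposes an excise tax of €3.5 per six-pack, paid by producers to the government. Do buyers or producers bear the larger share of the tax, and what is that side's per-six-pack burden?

Producers bear the larger share: €2.5 per six-pack.

Demand slope: (257 − 317)/(60 − 48) = -5, so qd = 557 − 5p.
Supply slope: (293 − 281)/(57 − 51) = 2, so qs = 2p + 179.
Before the tax: set 557 − 5p = 2p + 179 → p* = €54, q* = 287.
With the tax collected from producers, supply shifts: qs = 2(p − 3.5) + 179.
New equilibrium: buyers pay €55, producers receive €51.5, q = 282. (Wedge: pb − ps = 3.5.)
Per-six-pack burden: buyers €1, producers €2.5.
Producers take the larger share because supply is less price-elastic here (demand slope 5 vs supply slope 2).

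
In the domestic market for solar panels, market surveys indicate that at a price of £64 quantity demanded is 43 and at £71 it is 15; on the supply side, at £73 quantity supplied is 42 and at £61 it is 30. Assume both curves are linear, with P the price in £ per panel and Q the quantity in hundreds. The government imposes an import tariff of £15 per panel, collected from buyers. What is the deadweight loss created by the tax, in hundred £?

Demand slope: (15 − 43)/(71 − 64) = -4, so Qd = 299 − 4P.
Supply slope: (30 − 42)/(61 − 73) = 1, so Qs = P − 31.
Before the tax: set 299 − 4P = P − 31 → P* = £66, Q* = 35.
With the tax collected from buyers, demand (in seller-price terms) shifts: Qd = 299 − 4(P + 15).
New equilibrium: buyers pay £69, sellers receive £54, Q = 23. (Wedge: Pb − Ps = 15.)
Quantity falls by |ΔQ| = |35 − 23| = 12.
DWL = ½ · t · |ΔQ| = ½ · 15 · 12 = £90.

Deadweight loss = £90 hundred.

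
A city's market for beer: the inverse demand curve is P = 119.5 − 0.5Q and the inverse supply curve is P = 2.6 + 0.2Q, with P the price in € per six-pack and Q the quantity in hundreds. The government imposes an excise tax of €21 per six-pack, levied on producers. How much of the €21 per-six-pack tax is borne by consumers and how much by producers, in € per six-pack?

Rewrite in direct form: Qd = 239 − 2P and Qs = 5P − 13.
Before the tax: set 239 − 2P = 5P − 13 → P* = €36, Q* = 167.
With the tax collected from producers, supply shifts: Qs = 5(P − 21) − 13.
New equilibrium: consumers pay €51, producers receive €30, Q = 137. (Wedge: Pb − Ps = 21.)
Burden on consumers: €15; on producers: €6. (They sum to €21.)
The less price-elastic side of the market bears the larger share of a per-unit tax.

Consumers bear €15 per six-pack; producers bear €6 per six-pack.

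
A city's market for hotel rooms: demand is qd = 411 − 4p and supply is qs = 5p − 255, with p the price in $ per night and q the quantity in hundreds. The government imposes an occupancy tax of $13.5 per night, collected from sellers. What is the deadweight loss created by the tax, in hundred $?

Without the tax, 411 − 4p = 5p − 255 gives 9p = 666, so p* = $74 and q* = 115.
With the tax collected from sellers, supply shifts: qs = 5(p − 13.5) − 255.
Solving gives q = 85 with buyers paying $81.5 and sellers receiving $68 (the $13.5 wedge).
Quantity falls by |ΔQ| = |115 − 85| = 30.
DWL = ½ · t · |ΔQ| = ½ · 13.5 · 30 = $202.5.

Deadweight loss = $202.5 hundred.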